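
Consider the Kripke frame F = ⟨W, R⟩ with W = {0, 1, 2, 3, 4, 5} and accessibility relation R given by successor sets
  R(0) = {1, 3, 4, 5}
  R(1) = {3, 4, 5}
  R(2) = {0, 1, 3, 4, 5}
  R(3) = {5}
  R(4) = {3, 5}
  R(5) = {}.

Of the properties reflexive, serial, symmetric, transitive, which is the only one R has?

transitive

Reflexive: no — 0 is not related to itself.
Serial: no — 5 has no R-successor.
Symmetric: no — 0 R 1 but not 1 R 0.
Transitive: yes — every two-step R-path is closed by a direct edge.
Only transitive holds.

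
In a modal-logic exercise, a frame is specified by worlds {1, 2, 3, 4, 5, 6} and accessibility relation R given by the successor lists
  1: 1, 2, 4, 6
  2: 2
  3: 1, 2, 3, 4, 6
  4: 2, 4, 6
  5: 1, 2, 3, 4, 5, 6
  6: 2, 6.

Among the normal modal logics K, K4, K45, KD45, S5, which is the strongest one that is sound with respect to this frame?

K4

Transitive (axiom 4): yes — every two-step R-path is closed by a direct edge.
Euclidean (axiom 5): no — 1 R 2 and 1 R 4, but not 2 R 4.
Serial (axiom D): yes — every world has a successor (e.g. 1 R 1).
Reflexive (axiom T): yes — every world is R-related to itself.
So F validates K, K4; K45 would additionally require R to be Euclidean. The strongest is K4.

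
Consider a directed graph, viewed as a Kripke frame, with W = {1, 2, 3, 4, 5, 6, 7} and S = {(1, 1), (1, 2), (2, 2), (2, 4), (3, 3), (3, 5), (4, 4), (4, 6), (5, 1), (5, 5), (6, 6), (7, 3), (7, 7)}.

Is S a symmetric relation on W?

No

Symmetric: no — 1 S 2 but not 2 S 1.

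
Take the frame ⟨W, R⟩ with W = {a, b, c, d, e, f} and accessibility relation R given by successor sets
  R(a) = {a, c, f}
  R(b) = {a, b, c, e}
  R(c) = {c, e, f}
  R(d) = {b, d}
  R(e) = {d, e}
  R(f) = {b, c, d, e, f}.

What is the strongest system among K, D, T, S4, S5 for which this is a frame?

Serial (axiom D): yes — every world has a successor (e.g. a R a).
Reflexive (axiom T): yes — every world is R-related to itself.
Transitive (axiom 4): no — a R c and c R e, but not a R e.
Euclidean (axiom 5): no — b R a and b R e, but not a R e.
So F validates K, D, T; S4 would additionally require R to be transitive. The strongest is T.

T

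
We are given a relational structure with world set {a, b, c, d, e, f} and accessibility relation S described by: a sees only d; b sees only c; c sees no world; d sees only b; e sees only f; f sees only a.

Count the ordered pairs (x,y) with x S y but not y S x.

Enumerating: (a,d), (b,c), (d,b), (e,f), (f,a).

5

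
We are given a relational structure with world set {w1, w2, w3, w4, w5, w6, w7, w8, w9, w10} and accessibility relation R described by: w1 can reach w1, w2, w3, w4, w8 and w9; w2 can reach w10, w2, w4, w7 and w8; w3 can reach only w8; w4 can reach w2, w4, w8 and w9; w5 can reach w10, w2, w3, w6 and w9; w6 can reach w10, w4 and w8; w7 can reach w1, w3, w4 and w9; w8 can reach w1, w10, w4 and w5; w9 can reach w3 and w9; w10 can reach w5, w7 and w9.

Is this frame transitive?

No

Transitive: no — w1 R w2 and w2 R w10, but not w1 R w10.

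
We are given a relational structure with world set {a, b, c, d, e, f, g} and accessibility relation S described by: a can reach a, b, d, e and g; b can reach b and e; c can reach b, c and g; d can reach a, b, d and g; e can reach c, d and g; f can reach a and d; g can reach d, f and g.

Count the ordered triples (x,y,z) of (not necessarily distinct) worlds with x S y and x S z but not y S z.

Enumerating: (a,b,a), (a,b,d), (a,b,g), (a,d,e), (a,e,a), (a,e,b), (a,e,e), (a,g,a), (a,g,b), (a,g,e), (b,e,b), (b,e,e), … and 15 more.
Total: 27.

27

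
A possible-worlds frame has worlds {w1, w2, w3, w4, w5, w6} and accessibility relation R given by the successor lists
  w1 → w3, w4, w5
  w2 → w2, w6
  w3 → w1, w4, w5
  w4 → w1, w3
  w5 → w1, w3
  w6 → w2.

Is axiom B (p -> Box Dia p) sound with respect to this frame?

Axiom B corresponds to the accessibility relation being symmetric.
Symmetric: yes — every pair in R has its reverse in R.

Yes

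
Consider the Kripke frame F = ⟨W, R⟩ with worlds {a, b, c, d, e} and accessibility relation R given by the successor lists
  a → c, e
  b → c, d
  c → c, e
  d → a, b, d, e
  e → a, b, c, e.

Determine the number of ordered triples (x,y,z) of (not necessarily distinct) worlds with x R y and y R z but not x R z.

Enumerating: (a,e,a), (a,e,b), (b,c,e), (b,d,a), (b,d,b), (b,d,e), (c,e,a), (c,e,b), (d,a,c), (d,b,c), (d,e,c), (e,b,d).

12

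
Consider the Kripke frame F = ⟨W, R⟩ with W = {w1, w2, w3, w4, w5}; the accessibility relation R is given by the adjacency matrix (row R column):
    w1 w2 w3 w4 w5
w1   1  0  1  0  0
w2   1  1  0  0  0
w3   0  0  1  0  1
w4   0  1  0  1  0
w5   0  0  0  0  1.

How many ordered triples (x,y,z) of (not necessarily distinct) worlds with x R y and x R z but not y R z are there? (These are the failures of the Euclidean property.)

4

Enumerating: (w1,w3,w1), (w2,w1,w2), (w3,w5,w3), (w4,w2,w4).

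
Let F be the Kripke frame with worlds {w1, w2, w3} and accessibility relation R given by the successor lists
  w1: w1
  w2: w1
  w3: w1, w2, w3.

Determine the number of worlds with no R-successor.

0

R is serial; there are no such worlds.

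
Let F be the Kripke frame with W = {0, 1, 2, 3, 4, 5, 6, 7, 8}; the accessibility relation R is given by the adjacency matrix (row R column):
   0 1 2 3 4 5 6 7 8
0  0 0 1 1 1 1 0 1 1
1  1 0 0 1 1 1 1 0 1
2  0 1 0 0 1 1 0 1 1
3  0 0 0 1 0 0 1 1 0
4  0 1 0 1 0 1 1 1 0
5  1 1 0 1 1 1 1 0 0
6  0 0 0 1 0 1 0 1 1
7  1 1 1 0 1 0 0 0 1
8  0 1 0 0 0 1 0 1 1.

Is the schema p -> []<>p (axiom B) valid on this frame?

No

By correspondence theory, B is valid on a frame iff R is symmetric.
Symmetric: no — 0 R 2 but not 2 R 0.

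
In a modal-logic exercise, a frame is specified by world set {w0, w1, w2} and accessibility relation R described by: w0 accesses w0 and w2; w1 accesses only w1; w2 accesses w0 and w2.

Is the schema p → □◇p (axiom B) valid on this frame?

By correspondence theory, B is valid on a frame iff R is symmetric.
Symmetric: yes — every pair in R has its reverse in R.

Yes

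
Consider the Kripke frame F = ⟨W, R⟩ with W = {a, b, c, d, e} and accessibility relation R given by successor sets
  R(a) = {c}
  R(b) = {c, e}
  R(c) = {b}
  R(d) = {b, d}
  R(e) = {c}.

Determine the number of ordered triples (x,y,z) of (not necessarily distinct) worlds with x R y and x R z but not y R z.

8

Enumerating: (a,c,c), (b,c,c), (b,c,e), (b,e,e), (c,b,b), (d,b,b), (d,b,d), (e,c,c).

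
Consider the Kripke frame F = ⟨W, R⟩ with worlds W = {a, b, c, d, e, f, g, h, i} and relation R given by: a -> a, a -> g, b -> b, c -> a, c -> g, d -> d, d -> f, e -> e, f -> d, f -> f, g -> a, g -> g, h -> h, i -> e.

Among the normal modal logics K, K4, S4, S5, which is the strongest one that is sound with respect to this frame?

K4

Transitive (axiom 4): yes — every two-step R-path is closed by a direct edge.
Reflexive (axiom T): no — c is not related to itself.
Euclidean (axiom 5): yes — any two successors of a common world are R-related.
So F validates K, K4; S4 would additionally require R to be reflexive. The strongest is K4.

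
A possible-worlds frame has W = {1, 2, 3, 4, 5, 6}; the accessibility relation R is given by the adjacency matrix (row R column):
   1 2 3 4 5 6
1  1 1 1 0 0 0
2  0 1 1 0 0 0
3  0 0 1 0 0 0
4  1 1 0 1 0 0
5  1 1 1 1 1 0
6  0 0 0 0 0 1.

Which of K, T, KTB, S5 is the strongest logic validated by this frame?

T

Reflexive (axiom T): yes — every world is R-related to itself.
Symmetric (axiom B): no — 1 R 2 but not 2 R 1.
Euclidean (axiom 5): no — 1 R 3 and 1 R 2, but not 3 R 2.
So F validates K, T; KTB would additionally require R to be symmetric. The strongest is T.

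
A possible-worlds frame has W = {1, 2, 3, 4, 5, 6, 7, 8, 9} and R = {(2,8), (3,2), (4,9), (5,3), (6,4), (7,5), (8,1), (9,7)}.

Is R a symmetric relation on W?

Symmetric: no — 2 R 8 but not 8 R 2.

No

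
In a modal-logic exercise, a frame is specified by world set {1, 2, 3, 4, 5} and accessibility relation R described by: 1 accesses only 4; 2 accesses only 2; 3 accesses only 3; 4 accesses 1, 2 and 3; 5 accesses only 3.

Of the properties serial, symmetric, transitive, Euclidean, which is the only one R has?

Serial: yes — every world has a successor (e.g. 1 R 4).
Symmetric: no — 4 R 2 but not 2 R 4.
Transitive: no — 1 R 4 and 4 R 2, but not 1 R 2.
Euclidean: no — 4 R 1 and 4 R 2, but not 1 R 2.
Only serial holds.

serial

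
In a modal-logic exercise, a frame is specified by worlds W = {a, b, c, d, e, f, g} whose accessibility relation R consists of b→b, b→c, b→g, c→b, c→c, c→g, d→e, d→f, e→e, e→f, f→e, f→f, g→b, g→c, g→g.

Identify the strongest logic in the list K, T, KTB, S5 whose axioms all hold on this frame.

Reflexive (axiom T): no — a is not related to itself.
Symmetric (axiom B): no — d R e but not e R d.
Euclidean (axiom 5): yes — any two successors of a common world are R-related.
So F validates K; T would additionally require R to be reflexive. The strongest is K.

K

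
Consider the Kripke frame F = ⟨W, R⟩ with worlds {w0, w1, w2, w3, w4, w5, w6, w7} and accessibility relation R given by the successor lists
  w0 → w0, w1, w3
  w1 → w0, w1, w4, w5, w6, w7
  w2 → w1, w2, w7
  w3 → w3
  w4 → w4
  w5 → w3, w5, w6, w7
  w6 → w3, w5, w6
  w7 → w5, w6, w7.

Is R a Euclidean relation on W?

No

Euclidean: no — w0 R w1 and w0 R w3, but not w1 R w3.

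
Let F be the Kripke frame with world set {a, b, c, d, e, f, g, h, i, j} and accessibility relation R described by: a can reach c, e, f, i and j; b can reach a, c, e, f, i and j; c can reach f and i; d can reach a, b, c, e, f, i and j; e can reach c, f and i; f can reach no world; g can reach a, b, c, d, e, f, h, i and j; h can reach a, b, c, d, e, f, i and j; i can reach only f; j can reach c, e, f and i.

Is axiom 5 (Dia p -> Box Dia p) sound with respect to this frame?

No

Axiom 5 corresponds to the accessibility relation being Euclidean.
Euclidean: no — a R c and a R e, but not c R e.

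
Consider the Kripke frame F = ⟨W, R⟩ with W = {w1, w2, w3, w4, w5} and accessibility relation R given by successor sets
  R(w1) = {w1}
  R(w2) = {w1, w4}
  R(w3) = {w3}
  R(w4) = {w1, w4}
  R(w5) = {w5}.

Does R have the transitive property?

Transitive: yes — every two-step R-path is closed by a direct edge.

Yes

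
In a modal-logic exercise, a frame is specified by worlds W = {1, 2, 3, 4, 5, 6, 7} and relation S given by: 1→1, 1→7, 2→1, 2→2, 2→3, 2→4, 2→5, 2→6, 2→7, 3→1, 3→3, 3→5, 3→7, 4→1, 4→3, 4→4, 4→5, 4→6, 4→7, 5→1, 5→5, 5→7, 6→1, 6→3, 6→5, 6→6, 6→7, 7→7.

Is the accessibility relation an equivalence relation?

No

Reflexive: yes — every world is S-related to itself.
Symmetric: no — 1 S 7 but not 7 S 1.
Transitive: yes — every two-step S-path is closed by a direct edge.
So S is not an equivalence relation.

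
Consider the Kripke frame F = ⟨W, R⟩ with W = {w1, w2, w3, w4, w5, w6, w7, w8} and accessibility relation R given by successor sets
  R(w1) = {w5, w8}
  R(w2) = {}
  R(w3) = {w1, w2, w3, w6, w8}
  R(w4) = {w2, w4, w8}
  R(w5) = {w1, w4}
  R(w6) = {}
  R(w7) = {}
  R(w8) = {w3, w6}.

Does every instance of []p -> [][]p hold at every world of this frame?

No

The schema 4 characterises exactly the transitive frames.
Transitive: no — w1 R w5 and w5 R w4, but not w1 R w4.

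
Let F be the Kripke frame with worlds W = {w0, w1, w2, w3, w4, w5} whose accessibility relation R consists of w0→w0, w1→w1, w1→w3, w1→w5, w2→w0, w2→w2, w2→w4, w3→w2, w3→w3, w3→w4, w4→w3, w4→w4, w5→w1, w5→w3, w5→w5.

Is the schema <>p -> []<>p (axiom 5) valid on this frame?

No

Axiom 5 corresponds to the accessibility relation being Euclidean.
Euclidean: no — w1 R w3 and w1 R w5, but not w3 R w5.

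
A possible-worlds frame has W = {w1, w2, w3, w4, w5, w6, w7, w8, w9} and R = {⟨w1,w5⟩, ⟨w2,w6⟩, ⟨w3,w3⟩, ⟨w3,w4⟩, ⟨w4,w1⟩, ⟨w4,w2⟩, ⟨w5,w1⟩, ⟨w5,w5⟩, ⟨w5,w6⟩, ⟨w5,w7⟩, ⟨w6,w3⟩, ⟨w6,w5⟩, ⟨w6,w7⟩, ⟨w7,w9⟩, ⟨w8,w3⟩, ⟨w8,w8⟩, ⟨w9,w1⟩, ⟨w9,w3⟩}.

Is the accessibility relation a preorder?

No

Reflexive: no — w1 is not related to itself.
Transitive: no — w1 R w5 and w5 R w6, but not w1 R w6.
So R is not a preorder.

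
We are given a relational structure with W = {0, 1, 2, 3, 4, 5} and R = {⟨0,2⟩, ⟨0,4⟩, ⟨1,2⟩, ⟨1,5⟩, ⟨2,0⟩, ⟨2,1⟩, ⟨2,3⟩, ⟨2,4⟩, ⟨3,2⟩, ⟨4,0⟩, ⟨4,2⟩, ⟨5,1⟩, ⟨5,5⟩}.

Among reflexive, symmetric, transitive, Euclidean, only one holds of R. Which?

Reflexive: no — 0 is not related to itself.
Symmetric: yes — every pair in R has its reverse in R.
Transitive: no — 0 R 2 and 2 R 1, but not 0 R 1.
Euclidean: no — 1 R 2 and 1 R 5, but not 2 R 5.
Only symmetric holds.

symmetric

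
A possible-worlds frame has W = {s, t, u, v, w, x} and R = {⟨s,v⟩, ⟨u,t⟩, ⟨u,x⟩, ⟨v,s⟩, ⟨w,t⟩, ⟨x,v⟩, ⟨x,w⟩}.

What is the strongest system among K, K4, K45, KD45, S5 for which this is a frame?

K

Transitive (axiom 4): no — u R x and x R v, but not u R v.
Euclidean (axiom 5): no — u R t and u R x, but not t R x.
Serial (axiom D): no — t has no R-successor.
Reflexive (axiom T): no — s is not related to itself.
So F validates K; K4 would additionally require R to be transitive. The strongest is K.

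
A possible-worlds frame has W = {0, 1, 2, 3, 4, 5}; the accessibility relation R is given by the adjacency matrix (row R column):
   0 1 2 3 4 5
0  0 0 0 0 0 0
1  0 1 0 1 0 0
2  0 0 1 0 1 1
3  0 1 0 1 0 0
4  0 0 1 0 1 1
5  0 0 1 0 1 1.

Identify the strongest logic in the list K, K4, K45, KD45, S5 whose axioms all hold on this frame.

Transitive (axiom 4): yes — every two-step R-path is closed by a direct edge.
Euclidean (axiom 5): yes — any two successors of a common world are R-related.
Serial (axiom D): no — 0 has no R-successor.
Reflexive (axiom T): no — 0 is not related to itself.
So F validates K, K4, K45; KD45 would additionally require R to be serial. The strongest is K45.

K45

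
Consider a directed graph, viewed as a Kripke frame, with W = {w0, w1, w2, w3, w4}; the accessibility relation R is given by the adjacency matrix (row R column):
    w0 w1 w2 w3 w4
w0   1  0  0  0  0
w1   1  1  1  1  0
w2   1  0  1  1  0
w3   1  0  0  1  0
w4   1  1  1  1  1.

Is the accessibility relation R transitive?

Yes

Transitive: yes — every two-step R-path is closed by a direct edge.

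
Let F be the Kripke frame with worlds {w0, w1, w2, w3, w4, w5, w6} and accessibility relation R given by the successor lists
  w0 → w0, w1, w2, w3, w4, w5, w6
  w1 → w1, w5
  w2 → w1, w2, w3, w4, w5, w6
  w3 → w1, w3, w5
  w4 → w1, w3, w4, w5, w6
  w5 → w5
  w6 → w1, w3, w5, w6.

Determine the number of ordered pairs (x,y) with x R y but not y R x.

21

Enumerating: (w0,w1), (w0,w2), (w0,w3), (w0,w4), (w0,w5), (w0,w6), (w1,w5), (w2,w1), (w2,w3), (w2,w4), (w2,w5), (w2,w6), … and 9 more.
Total: 21.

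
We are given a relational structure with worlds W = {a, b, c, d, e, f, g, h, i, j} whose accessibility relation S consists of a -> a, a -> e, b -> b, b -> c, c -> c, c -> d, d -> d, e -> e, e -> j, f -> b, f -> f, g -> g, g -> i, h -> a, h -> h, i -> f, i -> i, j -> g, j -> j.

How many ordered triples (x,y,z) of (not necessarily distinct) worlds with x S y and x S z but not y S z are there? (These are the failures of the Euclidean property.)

Enumerating: (a,e,a), (b,c,b), (c,d,c), (e,j,e), (f,b,f), (g,i,g), (h,a,h), (i,f,i), (j,g,j).

9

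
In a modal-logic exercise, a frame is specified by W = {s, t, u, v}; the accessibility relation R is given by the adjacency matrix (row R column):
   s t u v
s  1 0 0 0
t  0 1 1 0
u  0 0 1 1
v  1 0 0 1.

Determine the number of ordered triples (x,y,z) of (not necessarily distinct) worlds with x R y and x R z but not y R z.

3

Enumerating: (t,u,t), (u,v,u), (v,s,v).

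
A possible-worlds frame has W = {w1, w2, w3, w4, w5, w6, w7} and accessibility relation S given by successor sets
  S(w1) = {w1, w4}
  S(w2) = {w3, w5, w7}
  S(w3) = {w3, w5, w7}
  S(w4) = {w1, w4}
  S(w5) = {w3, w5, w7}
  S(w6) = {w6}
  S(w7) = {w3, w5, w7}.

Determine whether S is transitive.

Transitive: yes — every two-step S-path is closed by a direct edge.

Yes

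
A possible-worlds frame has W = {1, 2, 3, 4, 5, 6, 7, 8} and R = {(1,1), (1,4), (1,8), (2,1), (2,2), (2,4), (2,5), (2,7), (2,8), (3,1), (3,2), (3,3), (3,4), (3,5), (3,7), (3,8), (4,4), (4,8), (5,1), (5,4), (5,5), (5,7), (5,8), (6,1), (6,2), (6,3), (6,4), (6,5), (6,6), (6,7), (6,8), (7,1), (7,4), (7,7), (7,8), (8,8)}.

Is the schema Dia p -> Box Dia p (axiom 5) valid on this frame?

Axiom 5 corresponds to the accessibility relation being Euclidean.
Euclidean: no — 1 R 8 and 1 R 4, but not 8 R 4.

No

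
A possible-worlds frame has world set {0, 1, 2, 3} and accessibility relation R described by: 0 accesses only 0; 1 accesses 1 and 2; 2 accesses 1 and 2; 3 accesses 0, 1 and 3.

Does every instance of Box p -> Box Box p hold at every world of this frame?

The schema 4 characterises exactly the transitive frames.
Transitive: no — 3 R 1 and 1 R 2, but not 3 R 2.

No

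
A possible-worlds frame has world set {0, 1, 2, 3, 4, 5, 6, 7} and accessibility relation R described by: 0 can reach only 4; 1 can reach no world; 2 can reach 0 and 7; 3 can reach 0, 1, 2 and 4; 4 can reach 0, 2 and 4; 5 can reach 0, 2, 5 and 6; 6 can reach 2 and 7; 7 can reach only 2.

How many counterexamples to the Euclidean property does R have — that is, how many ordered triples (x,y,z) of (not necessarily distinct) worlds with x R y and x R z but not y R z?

Enumerating: (2,0,0), (2,0,7), (2,7,0), (2,7,7), (3,0,0), (3,0,1), (3,0,2), (3,1,0), (3,1,1), (3,1,2), (3,1,4), (3,2,1), … and 20 more.
Total: 32.

32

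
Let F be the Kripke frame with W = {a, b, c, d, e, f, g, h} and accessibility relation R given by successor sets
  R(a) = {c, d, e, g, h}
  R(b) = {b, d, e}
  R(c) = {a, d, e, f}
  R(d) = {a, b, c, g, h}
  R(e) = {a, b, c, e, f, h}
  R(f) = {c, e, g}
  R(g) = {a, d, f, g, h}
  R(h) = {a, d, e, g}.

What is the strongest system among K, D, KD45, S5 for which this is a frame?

Serial (axiom D): yes — every world has a successor (e.g. a R c).
Euclidean (axiom 5): no — a R c and a R g, but not c R g.
Transitive (axiom 4): no — a R c and c R f, but not a R f.
Reflexive (axiom T): no — a is not related to itself.
So F validates K, D; KD45 would additionally require R to be Euclidean and transitive. The strongest is D.

D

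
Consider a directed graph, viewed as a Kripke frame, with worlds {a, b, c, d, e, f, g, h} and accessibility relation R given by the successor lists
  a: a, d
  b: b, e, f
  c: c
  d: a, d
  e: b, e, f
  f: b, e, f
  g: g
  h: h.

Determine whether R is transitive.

Transitive: yes — every two-step R-path is closed by a direct edge.

Yes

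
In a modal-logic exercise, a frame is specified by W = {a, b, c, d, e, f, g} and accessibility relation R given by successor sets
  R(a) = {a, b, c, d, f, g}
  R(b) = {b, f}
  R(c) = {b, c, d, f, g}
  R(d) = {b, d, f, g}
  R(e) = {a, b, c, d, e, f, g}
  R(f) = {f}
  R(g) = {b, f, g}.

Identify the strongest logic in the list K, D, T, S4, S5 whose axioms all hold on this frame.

Serial (axiom D): yes — every world has a successor (e.g. a R a).
Reflexive (axiom T): yes — every world is R-related to itself.
Transitive (axiom 4): yes — every two-step R-path is closed by a direct edge.
Euclidean (axiom 5): no — a R b and a R c, but not b R c.
So F validates K, D, T, S4; S5 would additionally require R to be Euclidean. The strongest is S4.

S4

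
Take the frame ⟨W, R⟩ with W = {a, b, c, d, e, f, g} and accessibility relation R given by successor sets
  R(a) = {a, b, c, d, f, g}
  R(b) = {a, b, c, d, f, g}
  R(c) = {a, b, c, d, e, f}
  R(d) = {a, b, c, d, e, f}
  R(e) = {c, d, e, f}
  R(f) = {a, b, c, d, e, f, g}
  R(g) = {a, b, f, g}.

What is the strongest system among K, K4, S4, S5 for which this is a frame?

Transitive (axiom 4): no — a R c and c R e, but not a R e.
Reflexive (axiom T): yes — every world is R-related to itself.
Euclidean (axiom 5): no — a R c and a R g, but not c R g.
So F validates K; K4 would additionally require R to be transitive. The strongest is K.

K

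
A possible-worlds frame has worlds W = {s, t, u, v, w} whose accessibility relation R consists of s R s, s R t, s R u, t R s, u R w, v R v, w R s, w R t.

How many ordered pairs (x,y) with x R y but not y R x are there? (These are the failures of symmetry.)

4

Enumerating: (s,u), (u,w), (w,s), (w,t).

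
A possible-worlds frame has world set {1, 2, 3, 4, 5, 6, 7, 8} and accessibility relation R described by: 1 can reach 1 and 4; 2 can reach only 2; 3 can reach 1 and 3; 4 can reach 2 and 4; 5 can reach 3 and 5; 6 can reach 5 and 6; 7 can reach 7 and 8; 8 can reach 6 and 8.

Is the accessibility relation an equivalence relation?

No

Reflexive: yes — every world is R-related to itself.
Symmetric: no — 1 R 4 but not 4 R 1.
Transitive: no — 1 R 4 and 4 R 2, but not 1 R 2.
So R is not an equivalence relation.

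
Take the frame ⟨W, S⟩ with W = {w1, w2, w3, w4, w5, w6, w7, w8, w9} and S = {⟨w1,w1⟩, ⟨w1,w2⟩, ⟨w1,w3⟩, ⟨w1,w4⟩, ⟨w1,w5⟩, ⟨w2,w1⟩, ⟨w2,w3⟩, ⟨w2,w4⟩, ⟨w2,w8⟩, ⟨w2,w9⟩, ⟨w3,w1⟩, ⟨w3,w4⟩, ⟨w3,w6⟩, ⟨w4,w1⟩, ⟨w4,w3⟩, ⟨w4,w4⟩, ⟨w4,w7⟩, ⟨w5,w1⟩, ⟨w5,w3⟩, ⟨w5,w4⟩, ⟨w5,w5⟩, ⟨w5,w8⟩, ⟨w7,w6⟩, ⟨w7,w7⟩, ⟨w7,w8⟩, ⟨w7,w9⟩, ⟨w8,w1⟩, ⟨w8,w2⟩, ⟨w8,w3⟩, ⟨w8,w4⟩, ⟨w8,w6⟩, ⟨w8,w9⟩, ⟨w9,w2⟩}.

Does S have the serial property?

Serial: no — w6 has no S-successor.

No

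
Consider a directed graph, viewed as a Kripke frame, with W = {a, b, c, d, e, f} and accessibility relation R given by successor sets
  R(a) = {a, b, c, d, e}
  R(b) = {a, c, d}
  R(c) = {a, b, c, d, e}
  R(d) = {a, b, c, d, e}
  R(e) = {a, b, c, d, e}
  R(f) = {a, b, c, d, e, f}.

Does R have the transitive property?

Transitive: no — b R a and a R e, but not b R e.

No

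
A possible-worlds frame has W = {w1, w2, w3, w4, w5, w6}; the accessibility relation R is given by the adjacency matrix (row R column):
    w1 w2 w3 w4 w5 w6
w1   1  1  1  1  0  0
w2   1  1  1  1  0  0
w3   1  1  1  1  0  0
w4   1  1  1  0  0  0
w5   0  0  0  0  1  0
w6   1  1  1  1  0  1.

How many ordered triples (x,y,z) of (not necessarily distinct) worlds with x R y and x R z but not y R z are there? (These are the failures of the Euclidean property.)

8

Enumerating: (w1,w4,w4), (w2,w4,w4), (w3,w4,w4), (w6,w1,w6), (w6,w2,w6), (w6,w3,w6), (w6,w4,w4), (w6,w4,w6).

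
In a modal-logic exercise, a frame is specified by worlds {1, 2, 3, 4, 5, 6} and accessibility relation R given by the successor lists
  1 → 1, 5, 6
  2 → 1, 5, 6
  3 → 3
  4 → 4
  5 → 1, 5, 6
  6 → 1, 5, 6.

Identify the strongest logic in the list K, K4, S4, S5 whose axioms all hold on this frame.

K4

Transitive (axiom 4): yes — every two-step R-path is closed by a direct edge.
Reflexive (axiom T): no — 2 is not related to itself.
Euclidean (axiom 5): yes — any two successors of a common world are R-related.
So F validates K, K4; S4 would additionally require R to be reflexive. The strongest is K4.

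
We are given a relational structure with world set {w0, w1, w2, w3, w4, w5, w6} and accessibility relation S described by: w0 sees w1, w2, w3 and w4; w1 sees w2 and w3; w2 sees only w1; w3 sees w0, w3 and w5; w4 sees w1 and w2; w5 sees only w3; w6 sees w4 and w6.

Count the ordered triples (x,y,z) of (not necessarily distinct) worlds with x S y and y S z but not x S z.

15

Enumerating: (w0,w3,w0), (w0,w3,w5), (w1,w2,w1), (w1,w3,w0), (w1,w3,w5), (w2,w1,w2), (w2,w1,w3), (w3,w0,w1), (w3,w0,w2), (w3,w0,w4), (w4,w1,w3), (w5,w3,w0), (w5,w3,w5), (w6,w4,w1), (w6,w4,w2).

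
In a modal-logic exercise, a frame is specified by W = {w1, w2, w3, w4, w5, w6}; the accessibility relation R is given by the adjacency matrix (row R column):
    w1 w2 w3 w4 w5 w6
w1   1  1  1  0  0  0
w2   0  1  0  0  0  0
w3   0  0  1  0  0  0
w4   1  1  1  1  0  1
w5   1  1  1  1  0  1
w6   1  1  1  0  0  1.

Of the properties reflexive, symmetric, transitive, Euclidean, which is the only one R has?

transitive

Reflexive: no — w5 is not related to itself.
Symmetric: no — w1 R w2 but not w2 R w1.
Transitive: yes — every two-step R-path is closed by a direct edge.
Euclidean: no — w1 R w2 and w1 R w3, but not w2 R w3.
Only transitive holds.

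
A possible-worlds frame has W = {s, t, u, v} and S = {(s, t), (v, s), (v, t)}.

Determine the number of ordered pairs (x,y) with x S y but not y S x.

Enumerating: (s,t), (v,s), (v,t).

3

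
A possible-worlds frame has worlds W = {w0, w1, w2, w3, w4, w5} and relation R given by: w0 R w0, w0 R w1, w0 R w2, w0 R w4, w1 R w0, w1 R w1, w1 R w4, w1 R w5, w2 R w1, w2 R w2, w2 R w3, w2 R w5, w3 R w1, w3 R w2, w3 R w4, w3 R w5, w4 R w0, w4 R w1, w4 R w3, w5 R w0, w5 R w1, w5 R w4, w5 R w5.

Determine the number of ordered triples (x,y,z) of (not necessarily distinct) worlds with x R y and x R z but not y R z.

26

Enumerating: (w0,w1,w2), (w0,w2,w0), (w0,w2,w4), (w0,w4,w2), (w0,w4,w4), (w1,w0,w5), (w1,w4,w4), (w1,w4,w5), (w2,w1,w2), (w2,w1,w3), (w2,w3,w3), (w2,w5,w2), … and 14 more.
Total: 26.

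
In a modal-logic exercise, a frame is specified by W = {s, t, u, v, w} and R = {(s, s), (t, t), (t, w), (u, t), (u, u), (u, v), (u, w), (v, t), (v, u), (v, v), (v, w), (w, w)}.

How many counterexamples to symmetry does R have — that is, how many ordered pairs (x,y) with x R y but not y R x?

Enumerating: (t,w), (u,t), (u,w), (v,t), (v,w).

5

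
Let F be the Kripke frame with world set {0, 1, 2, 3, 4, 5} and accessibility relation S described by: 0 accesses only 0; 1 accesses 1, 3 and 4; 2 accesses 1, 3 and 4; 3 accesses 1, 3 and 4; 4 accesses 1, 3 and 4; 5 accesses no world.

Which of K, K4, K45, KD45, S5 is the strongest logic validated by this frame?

K45

Transitive (axiom 4): yes — every two-step S-path is closed by a direct edge.
Euclidean (axiom 5): yes — any two successors of a common world are S-related.
Serial (axiom D): no — 5 has no S-successor.
Reflexive (axiom T): no — 2 is not related to itself.
So F validates K, K4, K45; KD45 would additionally require S to be serial. The strongest is K45.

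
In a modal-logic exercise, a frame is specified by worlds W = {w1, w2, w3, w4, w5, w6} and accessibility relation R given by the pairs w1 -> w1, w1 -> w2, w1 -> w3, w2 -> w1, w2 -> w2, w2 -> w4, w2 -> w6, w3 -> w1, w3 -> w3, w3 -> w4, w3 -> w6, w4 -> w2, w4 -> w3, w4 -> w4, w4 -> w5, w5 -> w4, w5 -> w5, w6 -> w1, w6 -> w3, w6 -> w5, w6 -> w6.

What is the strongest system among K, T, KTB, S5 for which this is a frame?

T

Reflexive (axiom T): yes — every world is R-related to itself.
Symmetric (axiom B): no — w2 R w6 but not w6 R w2.
Euclidean (axiom 5): no — w1 R w2 and w1 R w3, but not w2 R w3.
So F validates K, T; KTB would additionally require R to be symmetric. The strongest is T.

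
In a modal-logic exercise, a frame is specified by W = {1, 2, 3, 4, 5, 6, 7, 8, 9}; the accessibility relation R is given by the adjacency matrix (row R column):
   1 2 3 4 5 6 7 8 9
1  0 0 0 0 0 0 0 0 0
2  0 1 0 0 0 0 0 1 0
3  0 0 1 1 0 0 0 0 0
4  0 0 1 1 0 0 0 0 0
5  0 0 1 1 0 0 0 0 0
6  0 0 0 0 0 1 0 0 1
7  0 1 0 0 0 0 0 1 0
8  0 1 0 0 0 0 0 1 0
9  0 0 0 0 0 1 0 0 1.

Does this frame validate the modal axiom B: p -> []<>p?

Axiom B corresponds to the accessibility relation being symmetric.
Symmetric: no — 5 R 3 but not 3 R 5.

No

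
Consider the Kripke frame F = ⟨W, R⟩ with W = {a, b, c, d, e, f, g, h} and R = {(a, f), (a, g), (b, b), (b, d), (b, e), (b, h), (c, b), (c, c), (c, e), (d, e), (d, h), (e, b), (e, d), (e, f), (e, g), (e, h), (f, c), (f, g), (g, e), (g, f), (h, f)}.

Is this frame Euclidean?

Euclidean: no — b R h and b R d, but not h R d.

No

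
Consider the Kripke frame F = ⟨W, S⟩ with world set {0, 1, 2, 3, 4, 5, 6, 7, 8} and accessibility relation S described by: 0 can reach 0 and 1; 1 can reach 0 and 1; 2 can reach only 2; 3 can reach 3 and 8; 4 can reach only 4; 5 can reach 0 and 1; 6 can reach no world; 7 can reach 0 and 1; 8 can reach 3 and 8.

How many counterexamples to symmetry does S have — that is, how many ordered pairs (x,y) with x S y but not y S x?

4

Enumerating: (5,0), (5,1), (7,0), (7,1).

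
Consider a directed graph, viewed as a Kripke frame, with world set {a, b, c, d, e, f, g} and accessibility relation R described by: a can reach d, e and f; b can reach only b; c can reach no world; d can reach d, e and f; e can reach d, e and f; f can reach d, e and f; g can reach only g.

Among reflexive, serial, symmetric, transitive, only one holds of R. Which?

Reflexive: no — a is not related to itself.
Serial: no — c has no R-successor.
Symmetric: no — a R d but not d R a.
Transitive: yes — every two-step R-path is closed by a direct edge.
Only transitive holds.

transitive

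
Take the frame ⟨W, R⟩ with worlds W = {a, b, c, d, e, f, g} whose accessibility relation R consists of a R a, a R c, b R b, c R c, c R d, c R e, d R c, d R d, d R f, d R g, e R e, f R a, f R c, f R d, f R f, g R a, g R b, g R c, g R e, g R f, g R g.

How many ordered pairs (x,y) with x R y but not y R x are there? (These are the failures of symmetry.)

10

Enumerating: (a,c), (c,e), (d,g), (f,a), (f,c), (g,a), (g,b), (g,c), (g,e), (g,f).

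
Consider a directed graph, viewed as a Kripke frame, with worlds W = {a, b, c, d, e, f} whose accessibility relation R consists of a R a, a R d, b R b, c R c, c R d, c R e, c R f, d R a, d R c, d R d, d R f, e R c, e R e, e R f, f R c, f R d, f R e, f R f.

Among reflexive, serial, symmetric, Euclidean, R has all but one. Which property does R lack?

Euclidean

Reflexive: yes — every world is R-related to itself.
Serial: yes — every world has a successor (e.g. a R a).
Symmetric: yes — every pair in R has its reverse in R.
Euclidean: no — c R d and c R e, but not d R e.
Only Euclidean fails.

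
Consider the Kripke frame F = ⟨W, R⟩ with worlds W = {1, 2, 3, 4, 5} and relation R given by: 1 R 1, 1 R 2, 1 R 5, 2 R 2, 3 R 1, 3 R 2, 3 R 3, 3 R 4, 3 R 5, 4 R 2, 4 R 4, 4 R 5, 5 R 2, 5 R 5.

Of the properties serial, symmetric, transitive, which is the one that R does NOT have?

symmetric

Serial: yes — every world has a successor (e.g. 1 R 1).
Symmetric: no — 1 R 2 but not 2 R 1.
Transitive: yes — every two-step R-path is closed by a direct edge.
Only symmetric fails.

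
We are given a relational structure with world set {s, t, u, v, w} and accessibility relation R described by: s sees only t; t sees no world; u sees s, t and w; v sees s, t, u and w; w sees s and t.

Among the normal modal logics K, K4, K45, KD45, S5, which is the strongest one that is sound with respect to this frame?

K4

Transitive (axiom 4): yes — every two-step R-path is closed by a direct edge.
Euclidean (axiom 5): no — u R s and u R w, but not s R w.
Serial (axiom D): no — t has no R-successor.
Reflexive (axiom T): no — s is not related to itself.
So F validates K, K4; K45 would additionally require R to be Euclidean. The strongest is K4.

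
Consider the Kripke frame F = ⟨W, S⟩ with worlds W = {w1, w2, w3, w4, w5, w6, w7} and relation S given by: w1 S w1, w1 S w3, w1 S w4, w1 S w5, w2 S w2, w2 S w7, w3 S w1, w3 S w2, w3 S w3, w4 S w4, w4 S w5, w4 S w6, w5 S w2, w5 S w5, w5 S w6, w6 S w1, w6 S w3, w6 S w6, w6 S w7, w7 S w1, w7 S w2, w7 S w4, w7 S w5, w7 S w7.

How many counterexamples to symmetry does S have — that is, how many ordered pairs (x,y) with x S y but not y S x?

13

Enumerating: (w1,w4), (w1,w5), (w3,w2), (w4,w5), (w4,w6), (w5,w2), (w5,w6), (w6,w1), (w6,w3), (w6,w7), (w7,w1), (w7,w4), (w7,w5).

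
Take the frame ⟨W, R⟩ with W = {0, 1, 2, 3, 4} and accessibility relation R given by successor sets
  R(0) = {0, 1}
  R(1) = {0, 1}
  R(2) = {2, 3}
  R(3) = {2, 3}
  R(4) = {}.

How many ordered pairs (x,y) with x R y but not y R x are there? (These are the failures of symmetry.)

0

R is symmetric; there are no such tuples.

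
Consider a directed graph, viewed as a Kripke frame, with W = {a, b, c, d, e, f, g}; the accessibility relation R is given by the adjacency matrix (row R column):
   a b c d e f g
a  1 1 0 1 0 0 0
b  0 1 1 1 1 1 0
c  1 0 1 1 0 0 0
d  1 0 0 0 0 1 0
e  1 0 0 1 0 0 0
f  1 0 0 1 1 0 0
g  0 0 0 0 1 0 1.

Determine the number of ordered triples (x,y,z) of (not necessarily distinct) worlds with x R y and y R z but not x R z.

Enumerating: (a,b,c), (a,b,e), (a,b,f), (a,d,f), (b,c,a), (b,d,a), (b,e,a), (b,f,a), (c,a,b), (c,d,f), (d,a,b), (d,a,d), … and 8 more.
Total: 20.

20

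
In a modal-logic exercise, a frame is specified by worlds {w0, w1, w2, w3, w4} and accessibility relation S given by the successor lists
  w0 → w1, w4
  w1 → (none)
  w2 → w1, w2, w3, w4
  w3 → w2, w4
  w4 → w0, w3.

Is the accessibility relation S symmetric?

Symmetric: no — w0 S w1 but not w1 S w0.

No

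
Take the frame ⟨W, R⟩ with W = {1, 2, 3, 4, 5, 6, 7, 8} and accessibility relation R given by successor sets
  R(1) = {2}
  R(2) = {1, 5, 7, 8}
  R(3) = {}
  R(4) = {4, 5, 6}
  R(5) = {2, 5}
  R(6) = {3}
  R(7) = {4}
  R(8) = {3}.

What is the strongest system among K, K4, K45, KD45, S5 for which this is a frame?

Transitive (axiom 4): no — 1 R 2 and 2 R 5, but not 1 R 5.
Euclidean (axiom 5): no — 2 R 1 and 2 R 5, but not 1 R 5.
Serial (axiom D): no — 3 has no R-successor.
Reflexive (axiom T): no — 1 is not related to itself.
So F validates K; K4 would additionally require R to be transitive. The strongest is K.

K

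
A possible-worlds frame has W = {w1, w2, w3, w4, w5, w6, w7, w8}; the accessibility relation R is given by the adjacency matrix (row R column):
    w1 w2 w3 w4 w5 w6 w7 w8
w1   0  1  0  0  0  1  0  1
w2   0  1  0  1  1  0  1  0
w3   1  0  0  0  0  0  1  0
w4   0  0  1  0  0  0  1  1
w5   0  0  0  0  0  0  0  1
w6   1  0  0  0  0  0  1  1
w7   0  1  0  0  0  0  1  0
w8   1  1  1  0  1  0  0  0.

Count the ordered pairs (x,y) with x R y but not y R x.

Enumerating: (w1,w2), (w2,w4), (w2,w5), (w3,w1), (w3,w7), (w4,w3), (w4,w7), (w4,w8), (w6,w7), (w6,w8), (w8,w2), (w8,w3).

12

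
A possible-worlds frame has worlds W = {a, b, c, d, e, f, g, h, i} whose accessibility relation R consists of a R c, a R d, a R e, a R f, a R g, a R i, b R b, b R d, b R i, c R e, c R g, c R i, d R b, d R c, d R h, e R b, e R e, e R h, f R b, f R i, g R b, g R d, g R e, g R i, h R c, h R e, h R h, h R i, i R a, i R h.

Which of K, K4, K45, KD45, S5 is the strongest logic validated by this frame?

K

Transitive (axiom 4): no — a R d and d R b, but not a R b.
Euclidean (axiom 5): no — a R c and a R d, but not c R d.
Serial (axiom D): yes — every world has a successor (e.g. a R c).
Reflexive (axiom T): no — a is not related to itself.
So F validates K; K4 would additionally require R to be transitive. The strongest is K.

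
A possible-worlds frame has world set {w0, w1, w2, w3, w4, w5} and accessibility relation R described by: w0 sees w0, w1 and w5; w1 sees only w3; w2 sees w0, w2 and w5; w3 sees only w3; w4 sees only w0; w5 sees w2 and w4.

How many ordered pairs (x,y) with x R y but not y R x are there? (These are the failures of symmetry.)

6

Enumerating: (w0,w1), (w0,w5), (w1,w3), (w2,w0), (w4,w0), (w5,w4).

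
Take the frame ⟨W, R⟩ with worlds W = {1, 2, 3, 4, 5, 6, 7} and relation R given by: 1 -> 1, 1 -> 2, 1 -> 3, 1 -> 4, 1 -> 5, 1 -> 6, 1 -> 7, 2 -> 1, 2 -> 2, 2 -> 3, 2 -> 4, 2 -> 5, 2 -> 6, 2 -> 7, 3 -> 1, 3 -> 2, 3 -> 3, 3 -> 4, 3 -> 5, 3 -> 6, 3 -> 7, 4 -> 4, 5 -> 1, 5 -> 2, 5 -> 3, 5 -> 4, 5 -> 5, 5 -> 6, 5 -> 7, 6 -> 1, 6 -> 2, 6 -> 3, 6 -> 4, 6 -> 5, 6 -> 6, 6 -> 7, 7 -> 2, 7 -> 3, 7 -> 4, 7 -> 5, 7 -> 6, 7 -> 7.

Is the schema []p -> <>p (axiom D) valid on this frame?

The schema D characterises exactly the serial frames.
Serial: yes — every world has a successor (e.g. 1 R 1).

Yes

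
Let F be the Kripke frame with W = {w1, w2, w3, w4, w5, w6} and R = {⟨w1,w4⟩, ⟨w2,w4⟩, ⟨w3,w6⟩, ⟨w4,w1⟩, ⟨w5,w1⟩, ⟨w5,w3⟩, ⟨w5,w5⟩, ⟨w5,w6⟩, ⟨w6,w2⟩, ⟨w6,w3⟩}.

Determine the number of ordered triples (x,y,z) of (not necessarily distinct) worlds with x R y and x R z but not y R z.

18

Enumerating: (w1,w4,w4), (w2,w4,w4), (w3,w6,w6), (w4,w1,w1), (w5,w1,w1), (w5,w1,w3), (w5,w1,w5), (w5,w1,w6), (w5,w3,w1), (w5,w3,w3), (w5,w3,w5), (w5,w6,w1), (w5,w6,w5), (w5,w6,w6), (w6,w2,w2), (w6,w2,w3), (w6,w3,w2), (w6,w3,w3).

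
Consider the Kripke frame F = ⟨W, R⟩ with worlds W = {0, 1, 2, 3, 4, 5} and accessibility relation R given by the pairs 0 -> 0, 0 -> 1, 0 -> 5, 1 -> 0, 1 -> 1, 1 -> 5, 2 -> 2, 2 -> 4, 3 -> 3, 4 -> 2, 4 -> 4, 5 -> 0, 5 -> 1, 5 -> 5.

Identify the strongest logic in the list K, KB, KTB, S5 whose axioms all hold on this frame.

Symmetric (axiom B): yes — every pair in R has its reverse in R.
Reflexive (axiom T): yes — every world is R-related to itself.
Euclidean (axiom 5): yes — any two successors of a common world are R-related.
So F validates K, KB, KTB, S5. The strongest is S5.

S5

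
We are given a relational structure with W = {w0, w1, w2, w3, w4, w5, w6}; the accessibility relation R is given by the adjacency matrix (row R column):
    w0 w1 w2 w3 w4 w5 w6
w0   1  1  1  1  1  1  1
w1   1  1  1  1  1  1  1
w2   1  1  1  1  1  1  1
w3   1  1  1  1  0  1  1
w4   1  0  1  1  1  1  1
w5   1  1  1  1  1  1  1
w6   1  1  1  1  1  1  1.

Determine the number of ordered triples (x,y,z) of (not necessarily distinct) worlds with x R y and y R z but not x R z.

10

Enumerating: (w3,w0,w4), (w3,w1,w4), (w3,w2,w4), (w3,w5,w4), (w3,w6,w4), (w4,w0,w1), (w4,w2,w1), (w4,w3,w1), (w4,w5,w1), (w4,w6,w1).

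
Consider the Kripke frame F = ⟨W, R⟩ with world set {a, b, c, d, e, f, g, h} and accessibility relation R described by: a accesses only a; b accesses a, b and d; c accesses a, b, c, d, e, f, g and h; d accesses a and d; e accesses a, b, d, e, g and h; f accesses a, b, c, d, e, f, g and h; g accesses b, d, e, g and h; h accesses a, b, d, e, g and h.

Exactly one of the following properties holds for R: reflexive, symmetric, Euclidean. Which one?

reflexive

Reflexive: yes — every world is R-related to itself.
Symmetric: no — b R a but not a R b.
Euclidean: no — b R a and b R d, but not a R d.
Only reflexive holds.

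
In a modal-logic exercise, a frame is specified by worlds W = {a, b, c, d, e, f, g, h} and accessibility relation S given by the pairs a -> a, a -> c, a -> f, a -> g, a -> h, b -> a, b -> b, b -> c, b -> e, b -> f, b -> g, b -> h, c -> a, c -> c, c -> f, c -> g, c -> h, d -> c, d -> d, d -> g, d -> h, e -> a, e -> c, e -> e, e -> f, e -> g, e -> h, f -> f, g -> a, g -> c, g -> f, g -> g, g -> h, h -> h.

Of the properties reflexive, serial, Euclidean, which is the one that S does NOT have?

Euclidean

Reflexive: yes — every world is S-related to itself.
Serial: yes — every world has a successor (e.g. a S a).
Euclidean: no — a S f and a S c, but not f S c.
Only Euclidean fails.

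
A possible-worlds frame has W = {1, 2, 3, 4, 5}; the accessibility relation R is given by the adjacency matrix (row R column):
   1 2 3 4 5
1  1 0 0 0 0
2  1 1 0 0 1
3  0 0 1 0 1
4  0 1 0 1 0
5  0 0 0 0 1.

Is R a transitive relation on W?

No

Transitive: no — 4 R 2 and 2 R 1, but not 4 R 1.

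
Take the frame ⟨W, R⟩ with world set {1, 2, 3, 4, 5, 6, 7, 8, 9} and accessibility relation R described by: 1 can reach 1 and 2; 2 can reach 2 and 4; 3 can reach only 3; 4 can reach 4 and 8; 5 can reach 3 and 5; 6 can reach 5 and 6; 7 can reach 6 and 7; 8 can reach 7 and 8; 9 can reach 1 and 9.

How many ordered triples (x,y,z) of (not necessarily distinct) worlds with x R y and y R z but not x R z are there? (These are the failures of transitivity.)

7

Enumerating: (1,2,4), (2,4,8), (4,8,7), (6,5,3), (7,6,5), (8,7,6), (9,1,2).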